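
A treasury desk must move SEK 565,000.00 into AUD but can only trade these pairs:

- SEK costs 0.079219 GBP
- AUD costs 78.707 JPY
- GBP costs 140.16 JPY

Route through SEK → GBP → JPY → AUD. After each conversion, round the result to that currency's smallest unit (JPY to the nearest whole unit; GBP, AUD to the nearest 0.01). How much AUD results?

SEK 565,000.00 × 0.079219 = GBP 44,758.74
GBP 44,758.74 × 140.16 = JPY 6,273,385
JPY 6,273,385 ÷ 78.707 = AUD 79,705.55

AUD 79,705.55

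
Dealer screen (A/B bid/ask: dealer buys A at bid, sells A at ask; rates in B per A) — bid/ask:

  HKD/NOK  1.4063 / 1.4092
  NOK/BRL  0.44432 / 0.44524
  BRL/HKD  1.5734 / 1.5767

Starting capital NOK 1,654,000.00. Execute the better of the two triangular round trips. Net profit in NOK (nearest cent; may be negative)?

Best loop NOK → HKD → BRL → NOK:
NOK 1,654,000.00 ÷ 1.4092 (buy HKD at ask) = HKD 1,173,715.58
HKD 1,173,715.58 ÷ 1.5767 (buy BRL at ask) = BRL 744,412.75
BRL 744,412.75 ÷ 0.44524 (buy NOK at ask) = NOK 1,671,935.92

Net profit: NOK 17,935.92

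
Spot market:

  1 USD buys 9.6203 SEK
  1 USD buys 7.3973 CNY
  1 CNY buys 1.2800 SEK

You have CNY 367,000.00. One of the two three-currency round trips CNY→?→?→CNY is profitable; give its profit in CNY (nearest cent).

Profit: CNY 5,882.05

Profitable loop is CNY → USD → SEK → CNY:
CNY 367,000.00 ÷ 7.3973 = USD 49,612.70
USD 49,612.70 × 9.6203 = SEK 477,289.02
SEK 477,289.02 ÷ 1.2800 = CNY 372,882.05
Profit = CNY 372,882.05 − CNY 367,000.00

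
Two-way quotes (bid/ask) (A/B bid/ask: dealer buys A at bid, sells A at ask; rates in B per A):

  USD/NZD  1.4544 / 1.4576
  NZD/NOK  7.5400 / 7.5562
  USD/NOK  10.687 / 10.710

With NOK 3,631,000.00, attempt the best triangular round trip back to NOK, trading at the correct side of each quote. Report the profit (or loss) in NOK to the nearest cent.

Best loop NOK → USD → NZD → NOK:
NOK 3,631,000.00 ÷ 10.710 (buy USD at ask) = USD 339,028.94
USD 339,028.94 × 1.4544 (sell USD at bid) = NZD 493,083.70
NZD 493,083.70 × 7.5400 (sell NZD at bid) = NOK 3,717,851.08

Net profit: NOK 86,851.08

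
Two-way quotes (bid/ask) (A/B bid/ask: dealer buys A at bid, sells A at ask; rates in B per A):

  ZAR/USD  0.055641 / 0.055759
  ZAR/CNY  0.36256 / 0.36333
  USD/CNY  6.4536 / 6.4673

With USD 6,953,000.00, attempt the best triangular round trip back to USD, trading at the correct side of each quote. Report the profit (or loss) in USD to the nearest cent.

Best loop USD → ZAR → CNY → USD:
USD 6,953,000.00 ÷ 0.055759 (buy ZAR at ask) = ZAR 124,697,358.27
ZAR 124,697,358.27 × 0.36256 (sell ZAR at bid) = CNY 45,210,274.22
CNY 45,210,274.22 ÷ 6.4673 (buy USD at ask) = USD 6,990,594.87

Net profit: USD 37,594.87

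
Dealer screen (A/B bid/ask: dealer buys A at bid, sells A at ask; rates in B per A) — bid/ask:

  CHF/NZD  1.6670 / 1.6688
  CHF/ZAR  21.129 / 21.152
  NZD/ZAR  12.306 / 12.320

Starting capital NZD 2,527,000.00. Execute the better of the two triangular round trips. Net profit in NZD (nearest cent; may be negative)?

Net profit: NZD 69,983.47

Best loop NZD → CHF → ZAR → NZD:
NZD 2,527,000.00 ÷ 1.6688 (buy CHF at ask) = CHF 1,514,261.74
CHF 1,514,261.74 × 21.129 (sell CHF at bid) = ZAR 31,994,836.41
ZAR 31,994,836.41 ÷ 12.320 (buy NZD at ask) = NZD 2,596,983.47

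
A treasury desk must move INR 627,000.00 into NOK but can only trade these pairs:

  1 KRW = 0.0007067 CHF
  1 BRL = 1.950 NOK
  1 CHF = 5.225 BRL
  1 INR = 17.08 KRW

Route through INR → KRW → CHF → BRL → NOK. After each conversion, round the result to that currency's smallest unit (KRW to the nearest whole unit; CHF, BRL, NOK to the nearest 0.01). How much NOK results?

NOK 77,110.10

INR 627,000.00 × 17.08 = KRW 10,709,160
KRW 10,709,160 × 0.0007067 = CHF 7,568.16
CHF 7,568.16 × 5.225 = BRL 39,543.64
BRL 39,543.64 × 1.950 = NOK 77,110.10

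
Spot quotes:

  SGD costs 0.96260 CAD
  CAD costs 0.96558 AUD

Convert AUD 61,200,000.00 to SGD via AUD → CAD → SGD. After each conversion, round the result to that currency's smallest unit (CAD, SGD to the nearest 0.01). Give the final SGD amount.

SGD 65,844,166.30

AUD 61,200,000.00 ÷ 0.96558 = CAD 63,381,594.48
CAD 63,381,594.48 ÷ 0.96260 = SGD 65,844,166.30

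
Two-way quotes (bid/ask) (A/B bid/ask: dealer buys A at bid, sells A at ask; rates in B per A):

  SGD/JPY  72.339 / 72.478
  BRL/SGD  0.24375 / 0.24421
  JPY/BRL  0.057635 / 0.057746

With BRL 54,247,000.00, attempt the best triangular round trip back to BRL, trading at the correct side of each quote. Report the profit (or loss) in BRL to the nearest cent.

Best loop BRL → SGD → JPY → BRL:
BRL 54,247,000.00 × 0.24375 (sell BRL at bid) = SGD 13,222,706.25
SGD 13,222,706.25 × 72.339 (sell SGD at bid) = JPY 956,517,347
JPY 956,517,347 × 0.057635 (sell JPY at bid) = BRL 55,128,877.32

Net profit: BRL 881,877.32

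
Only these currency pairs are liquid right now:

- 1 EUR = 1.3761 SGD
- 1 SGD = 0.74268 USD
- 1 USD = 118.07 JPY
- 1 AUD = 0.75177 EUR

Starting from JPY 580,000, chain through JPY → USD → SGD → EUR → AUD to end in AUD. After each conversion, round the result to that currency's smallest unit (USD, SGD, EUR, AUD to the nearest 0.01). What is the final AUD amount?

AUD 6,393.68

JPY 580,000 ÷ 118.07 = USD 4,912.34
USD 4,912.34 ÷ 0.74268 = SGD 6,614.34
SGD 6,614.34 ÷ 1.3761 = EUR 4,806.58
EUR 4,806.58 ÷ 0.75177 = AUD 6,393.68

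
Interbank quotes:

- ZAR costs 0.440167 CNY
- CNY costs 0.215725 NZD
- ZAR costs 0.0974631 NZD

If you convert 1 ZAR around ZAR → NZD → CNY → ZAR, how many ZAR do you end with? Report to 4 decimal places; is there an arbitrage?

Around ZAR → NZD → CNY → ZAR: 1 × 0.0974631 ÷ 0.215725 ÷ 0.440167 = 1.026413
Product > 1; profitable direction is ZAR → NZD → CNY → ZAR.

1.0264 (arbitrage exists)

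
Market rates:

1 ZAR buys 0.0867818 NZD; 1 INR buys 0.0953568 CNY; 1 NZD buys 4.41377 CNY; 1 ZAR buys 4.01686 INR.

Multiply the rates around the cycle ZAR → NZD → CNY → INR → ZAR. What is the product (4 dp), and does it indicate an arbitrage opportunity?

Around ZAR → NZD → CNY → INR → ZAR: 1 × 0.0867818 × 4.41377 ÷ 0.0953568 ÷ 4.01686 = 1.000000
Product ≈ 1 (deviation 0.000%, within rounding noise).

1.0000 (no arbitrage)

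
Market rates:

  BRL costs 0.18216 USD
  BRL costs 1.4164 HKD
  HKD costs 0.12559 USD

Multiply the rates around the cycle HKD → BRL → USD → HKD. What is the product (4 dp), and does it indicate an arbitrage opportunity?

Around HKD → BRL → USD → HKD: 1 ÷ 1.4164 × 0.18216 ÷ 0.12559 = 1.024028
Product > 1; profitable direction is HKD → BRL → USD → HKD.

1.0240 (arbitrage exists)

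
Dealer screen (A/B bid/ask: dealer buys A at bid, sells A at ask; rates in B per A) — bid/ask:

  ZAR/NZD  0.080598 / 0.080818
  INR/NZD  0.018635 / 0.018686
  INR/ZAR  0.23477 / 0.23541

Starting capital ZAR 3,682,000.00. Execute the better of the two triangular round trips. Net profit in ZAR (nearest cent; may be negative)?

Best loop ZAR → NZD → INR → ZAR:
ZAR 3,682,000.00 × 0.080598 (sell ZAR at bid) = NZD 296,761.84
NZD 296,761.84 ÷ 0.018686 (buy INR at ask) = INR 15,881,506.80
INR 15,881,506.80 × 0.23477 (sell INR at bid) = ZAR 3,728,501.35

Net profit: ZAR 46,501.35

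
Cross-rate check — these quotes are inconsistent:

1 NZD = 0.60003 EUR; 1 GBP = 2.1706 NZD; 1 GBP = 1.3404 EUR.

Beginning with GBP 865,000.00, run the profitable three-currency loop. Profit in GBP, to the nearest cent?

Profit: GBP 25,220.85

Profitable loop is GBP → EUR → NZD → GBP:
GBP 865,000.00 × 1.3404 = EUR 1,159,446.00
EUR 1,159,446.00 ÷ 0.60003 = NZD 1,932,313.38
NZD 1,932,313.38 ÷ 2.1706 = GBP 890,220.85
Profit = GBP 890,220.85 − GBP 865,000.00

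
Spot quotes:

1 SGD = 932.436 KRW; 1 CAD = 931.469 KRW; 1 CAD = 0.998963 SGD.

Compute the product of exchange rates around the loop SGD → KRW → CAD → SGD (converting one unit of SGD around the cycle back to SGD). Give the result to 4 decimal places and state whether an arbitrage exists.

Around SGD → KRW → CAD → SGD: 1 × 932.436 ÷ 931.469 × 0.998963 = 1.000000
Product ≈ 1 (deviation 0.000%, within rounding noise).

1.0000 (no arbitrage)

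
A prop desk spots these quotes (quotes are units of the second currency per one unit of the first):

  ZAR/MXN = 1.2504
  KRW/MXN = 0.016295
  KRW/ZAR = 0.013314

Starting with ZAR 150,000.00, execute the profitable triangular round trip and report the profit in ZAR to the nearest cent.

Profitable loop is ZAR → MXN → KRW → ZAR:
ZAR 150,000.00 × 1.2504 = MXN 187,560.00
MXN 187,560.00 ÷ 0.016295 = KRW 11,510,279
KRW 11,510,279 × 0.013314 = ZAR 153,247.86
Profit = ZAR 153,247.86 − ZAR 150,000.00

Profit: ZAR 3,247.86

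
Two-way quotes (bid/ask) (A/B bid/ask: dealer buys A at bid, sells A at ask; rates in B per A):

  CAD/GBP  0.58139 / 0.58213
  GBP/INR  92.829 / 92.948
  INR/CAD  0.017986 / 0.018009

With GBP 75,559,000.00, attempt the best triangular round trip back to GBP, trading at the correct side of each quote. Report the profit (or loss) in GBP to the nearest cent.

Net profit: GBP 1,982,924.05

Best loop GBP → CAD → INR → GBP:
GBP 75,559,000.00 ÷ 0.58213 (buy CAD at ask) = CAD 129,797,467.92
CAD 129,797,467.92 ÷ 0.018009 (buy INR at ask) = INR 7,207,366,756.60
INR 7,207,366,756.60 ÷ 92.948 (buy GBP at ask) = GBP 77,541,924.05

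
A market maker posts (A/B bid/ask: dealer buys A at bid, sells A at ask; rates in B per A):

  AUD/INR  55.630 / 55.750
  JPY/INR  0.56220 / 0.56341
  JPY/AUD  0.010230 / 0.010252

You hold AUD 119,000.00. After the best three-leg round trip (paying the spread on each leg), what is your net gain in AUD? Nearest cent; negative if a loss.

Net profit: AUD 1,200.73

Best loop AUD → INR → JPY → AUD:
AUD 119,000.00 × 55.630 (sell AUD at bid) = INR 6,619,970.00
INR 6,619,970.00 ÷ 0.56341 (buy JPY at ask) = JPY 11,749,827
JPY 11,749,827 × 0.010230 (sell JPY at bid) = AUD 120,200.73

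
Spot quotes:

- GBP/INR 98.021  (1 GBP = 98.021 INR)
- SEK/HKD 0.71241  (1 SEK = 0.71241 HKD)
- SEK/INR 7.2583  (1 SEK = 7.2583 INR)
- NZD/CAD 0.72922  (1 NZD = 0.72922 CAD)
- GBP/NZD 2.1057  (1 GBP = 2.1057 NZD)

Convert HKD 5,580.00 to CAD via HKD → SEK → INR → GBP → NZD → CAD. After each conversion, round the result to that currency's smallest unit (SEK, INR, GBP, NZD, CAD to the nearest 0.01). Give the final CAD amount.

HKD 5,580.00 ÷ 0.71241 = SEK 7,832.57
SEK 7,832.57 × 7.2583 = INR 56,851.14
INR 56,851.14 ÷ 98.021 = GBP 579.99
GBP 579.99 × 2.1057 = NZD 1,221.28
NZD 1,221.28 × 0.72922 = CAD 890.58

CAD 890.58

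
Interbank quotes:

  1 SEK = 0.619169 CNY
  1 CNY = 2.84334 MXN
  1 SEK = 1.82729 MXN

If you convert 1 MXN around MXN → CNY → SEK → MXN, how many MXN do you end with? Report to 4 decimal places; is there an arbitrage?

Around MXN → CNY → SEK → MXN: 1 ÷ 2.84334 ÷ 0.619169 × 1.82729 = 1.037933
Product > 1; profitable direction is MXN → CNY → SEK → MXN.

1.0379 (arbitrage exists)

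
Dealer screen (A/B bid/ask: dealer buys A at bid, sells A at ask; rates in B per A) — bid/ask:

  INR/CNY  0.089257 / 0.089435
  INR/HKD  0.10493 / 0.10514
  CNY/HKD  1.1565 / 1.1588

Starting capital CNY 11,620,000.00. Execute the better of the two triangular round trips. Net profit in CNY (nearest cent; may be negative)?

Net profit: CNY 144,942.34

Best loop CNY → INR → HKD → CNY:
CNY 11,620,000.00 ÷ 0.089435 (buy INR at ask) = INR 129,926,762.45
INR 129,926,762.45 × 0.10493 (sell INR at bid) = HKD 13,633,215.18
HKD 13,633,215.18 ÷ 1.1588 (buy CNY at ask) = CNY 11,764,942.34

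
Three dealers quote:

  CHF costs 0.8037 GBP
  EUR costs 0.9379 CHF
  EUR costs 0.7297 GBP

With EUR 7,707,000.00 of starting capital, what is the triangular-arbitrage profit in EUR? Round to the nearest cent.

Profitable loop is EUR → CHF → GBP → EUR:
EUR 7,707,000.00 × 0.9379 = CHF 7,228,395.30
CHF 7,228,395.30 × 0.8037 = GBP 5,809,461.30
GBP 5,809,461.30 ÷ 0.7297 = EUR 7,961,437.99
Profit = EUR 7,961,437.99 − EUR 7,707,000.00

Profit: EUR 254,437.99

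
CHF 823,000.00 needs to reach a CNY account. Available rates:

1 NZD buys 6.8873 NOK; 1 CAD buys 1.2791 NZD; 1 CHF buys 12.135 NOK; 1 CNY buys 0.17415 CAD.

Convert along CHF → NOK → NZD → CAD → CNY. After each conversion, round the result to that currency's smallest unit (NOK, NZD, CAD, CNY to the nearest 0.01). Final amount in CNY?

CHF 823,000.00 × 12.135 = NOK 9,987,105.00
NOK 9,987,105.00 ÷ 6.8873 = NZD 1,450,075.50
NZD 1,450,075.50 ÷ 1.2791 = CAD 1,133,668.60
CAD 1,133,668.60 ÷ 0.17415 = CNY 6,509,724.95

CNY 6,509,724.95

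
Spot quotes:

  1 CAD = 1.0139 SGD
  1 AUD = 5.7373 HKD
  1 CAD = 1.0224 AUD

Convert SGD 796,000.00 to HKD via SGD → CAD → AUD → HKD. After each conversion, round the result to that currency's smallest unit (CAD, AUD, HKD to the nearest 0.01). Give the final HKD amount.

HKD 4,605,177.24

SGD 796,000.00 ÷ 1.0139 = CAD 785,087.29
CAD 785,087.29 × 1.0224 = AUD 802,673.25
AUD 802,673.25 × 5.7373 = HKD 4,605,177.24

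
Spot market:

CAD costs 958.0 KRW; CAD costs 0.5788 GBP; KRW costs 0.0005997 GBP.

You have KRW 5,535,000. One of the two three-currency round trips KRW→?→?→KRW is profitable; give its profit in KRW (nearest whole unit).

Profitable loop is KRW → CAD → GBP → KRW:
KRW 5,535,000 ÷ 958.0 = CAD 5,777.66
CAD 5,777.66 × 0.5788 = GBP 3,344.11
GBP 3,344.11 ÷ 0.0005997 = KRW 5,576,306
Profit = KRW 5,576,306 − KRW 5,535,000

Profit: KRW 41,306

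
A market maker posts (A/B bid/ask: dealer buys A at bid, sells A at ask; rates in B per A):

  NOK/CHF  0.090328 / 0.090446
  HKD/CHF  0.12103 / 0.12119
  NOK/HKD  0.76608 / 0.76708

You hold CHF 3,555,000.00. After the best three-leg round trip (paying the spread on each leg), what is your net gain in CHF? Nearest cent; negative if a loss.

Best loop CHF → NOK → HKD → CHF:
CHF 3,555,000.00 ÷ 0.090446 (buy NOK at ask) = NOK 39,305,220.79
NOK 39,305,220.79 × 0.76608 (sell NOK at bid) = HKD 30,110,943.55
HKD 30,110,943.55 × 0.12103 (sell HKD at bid) = CHF 3,644,327.50

Net profit: CHF 89,327.50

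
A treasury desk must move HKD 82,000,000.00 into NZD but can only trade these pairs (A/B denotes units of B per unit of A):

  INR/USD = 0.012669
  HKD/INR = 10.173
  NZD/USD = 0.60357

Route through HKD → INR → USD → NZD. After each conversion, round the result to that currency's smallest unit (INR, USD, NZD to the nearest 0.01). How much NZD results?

HKD 82,000,000.00 × 10.173 = INR 834,186,000.00
INR 834,186,000.00 × 0.012669 = USD 10,568,302.43
USD 10,568,302.43 ÷ 0.60357 = NZD 17,509,654.94

NZD 17,509,654.94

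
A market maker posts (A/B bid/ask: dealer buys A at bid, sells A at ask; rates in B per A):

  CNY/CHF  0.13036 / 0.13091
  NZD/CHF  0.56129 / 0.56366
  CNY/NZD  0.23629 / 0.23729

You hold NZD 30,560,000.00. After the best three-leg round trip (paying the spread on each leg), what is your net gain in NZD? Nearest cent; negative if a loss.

Best loop NZD → CHF → CNY → NZD:
NZD 30,560,000.00 × 0.56129 (sell NZD at bid) = CHF 17,153,022.40
CHF 17,153,022.40 ÷ 0.13091 (buy CNY at ask) = CNY 131,029,122.30
CNY 131,029,122.30 × 0.23629 (sell CNY at bid) = NZD 30,960,871.31

Net profit: NZD 400,871.31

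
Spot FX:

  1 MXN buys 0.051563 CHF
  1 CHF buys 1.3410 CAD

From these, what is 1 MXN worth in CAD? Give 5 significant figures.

1 MXN × 0.051563 = 0.051563 CHF
0.051563 CHF × 1.3410 = 0.069146 CAD

MXN/CAD = 0.069146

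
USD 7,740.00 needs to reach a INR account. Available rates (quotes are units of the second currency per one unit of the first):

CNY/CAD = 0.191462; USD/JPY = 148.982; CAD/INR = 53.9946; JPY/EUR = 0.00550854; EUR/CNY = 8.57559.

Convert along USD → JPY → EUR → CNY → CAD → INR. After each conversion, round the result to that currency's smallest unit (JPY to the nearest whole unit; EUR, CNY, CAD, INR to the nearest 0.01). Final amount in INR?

INR 563,129.12

USD 7,740.00 × 148.982 = JPY 1,153,121
JPY 1,153,121 × 0.00550854 = EUR 6,352.01
EUR 6,352.01 × 8.57559 = CNY 54,472.23
CNY 54,472.23 × 0.191462 = CAD 10,429.36
CAD 10,429.36 × 53.9946 = INR 563,129.12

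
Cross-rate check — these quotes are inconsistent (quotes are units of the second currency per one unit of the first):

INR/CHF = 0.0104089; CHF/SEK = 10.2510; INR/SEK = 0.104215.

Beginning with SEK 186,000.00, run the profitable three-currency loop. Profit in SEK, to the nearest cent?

Profit: SEK 4,438.07

Profitable loop is SEK → INR → CHF → SEK:
SEK 186,000.00 ÷ 0.104215 = INR 1,784,771.87
INR 1,784,771.87 × 0.0104089 = CHF 18,577.51
CHF 18,577.51 × 10.2510 = SEK 190,438.07
Profit = SEK 190,438.07 − SEK 186,000.00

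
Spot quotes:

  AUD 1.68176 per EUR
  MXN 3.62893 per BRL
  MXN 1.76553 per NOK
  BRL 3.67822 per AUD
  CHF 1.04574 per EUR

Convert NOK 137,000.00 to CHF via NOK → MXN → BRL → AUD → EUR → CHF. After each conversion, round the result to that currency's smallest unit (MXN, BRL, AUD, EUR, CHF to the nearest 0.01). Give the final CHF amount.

CHF 11,267.80

NOK 137,000.00 × 1.76553 = MXN 241,877.61
MXN 241,877.61 ÷ 3.62893 = BRL 66,652.60
BRL 66,652.60 ÷ 3.67822 = AUD 18,120.88
AUD 18,120.88 ÷ 1.68176 = EUR 10,774.95
EUR 10,774.95 × 1.04574 = CHF 11,267.80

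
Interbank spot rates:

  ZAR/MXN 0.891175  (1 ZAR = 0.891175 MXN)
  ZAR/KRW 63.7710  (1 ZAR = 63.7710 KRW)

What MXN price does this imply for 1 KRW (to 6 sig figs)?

1 KRW ÷ 63.7710 = 0.0156811 ZAR
0.0156811 ZAR × 0.891175 = 0.0139746 MXN

KRW/MXN = 0.0139746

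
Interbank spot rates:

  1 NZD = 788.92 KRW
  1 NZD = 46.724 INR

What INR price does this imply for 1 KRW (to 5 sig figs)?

KRW/INR = 0.059225

1 KRW ÷ 788.92 = 0.00126756 NZD
0.00126756 NZD × 46.724 = 0.0592253 INR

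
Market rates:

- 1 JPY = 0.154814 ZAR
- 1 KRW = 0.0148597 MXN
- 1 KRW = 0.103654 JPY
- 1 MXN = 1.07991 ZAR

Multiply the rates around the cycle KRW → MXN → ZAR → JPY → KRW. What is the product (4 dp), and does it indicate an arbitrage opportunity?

1.0000 (no arbitrage)

Around KRW → MXN → ZAR → JPY → KRW: 1 × 0.0148597 × 1.07991 ÷ 0.154814 ÷ 0.103654 = 1.000003
Product ≈ 1 (deviation 0.000%, within rounding noise).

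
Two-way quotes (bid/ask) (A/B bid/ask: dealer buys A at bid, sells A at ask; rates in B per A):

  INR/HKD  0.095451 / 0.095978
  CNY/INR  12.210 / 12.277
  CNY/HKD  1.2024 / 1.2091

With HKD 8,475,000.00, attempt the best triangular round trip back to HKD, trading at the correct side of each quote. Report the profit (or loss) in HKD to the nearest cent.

Best loop HKD → INR → CNY → HKD:
HKD 8,475,000.00 ÷ 0.095978 (buy INR at ask) = INR 88,301,485.76
INR 88,301,485.76 ÷ 12.277 (buy CNY at ask) = CNY 7,192,431.84
CNY 7,192,431.84 × 1.2024 (sell CNY at bid) = HKD 8,648,180.05

Net profit: HKD 173,180.05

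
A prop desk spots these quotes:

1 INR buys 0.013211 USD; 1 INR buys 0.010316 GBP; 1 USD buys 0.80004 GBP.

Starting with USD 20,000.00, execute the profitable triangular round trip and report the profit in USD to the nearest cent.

Profitable loop is USD → GBP → INR → USD:
USD 20,000.00 × 0.80004 = GBP 16,000.80
GBP 16,000.80 ÷ 0.010316 = INR 1,551,066.30
INR 1,551,066.30 × 0.013211 = USD 20,491.14
Profit = USD 20,491.14 − USD 20,000.00

Profit: USD 491.14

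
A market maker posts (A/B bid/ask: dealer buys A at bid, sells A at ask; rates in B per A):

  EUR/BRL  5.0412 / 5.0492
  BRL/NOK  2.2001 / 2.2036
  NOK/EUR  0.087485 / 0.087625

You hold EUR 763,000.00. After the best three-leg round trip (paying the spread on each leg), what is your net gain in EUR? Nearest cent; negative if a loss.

Best loop EUR → NOK → BRL → EUR:
EUR 763,000.00 ÷ 0.087625 (buy NOK at ask) = NOK 8,707,560.63
NOK 8,707,560.63 ÷ 2.2036 (buy BRL at ask) = BRL 3,951,515.99
BRL 3,951,515.99 ÷ 5.0492 (buy EUR at ask) = EUR 782,602.39

Net profit: EUR 19,602.39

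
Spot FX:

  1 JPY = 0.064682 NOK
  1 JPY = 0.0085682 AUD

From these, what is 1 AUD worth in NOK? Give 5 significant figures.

1 AUD ÷ 0.0085682 = 116.711 JPY
116.711 JPY × 0.064682 = 7.54908 NOK

AUD/NOK = 7.5491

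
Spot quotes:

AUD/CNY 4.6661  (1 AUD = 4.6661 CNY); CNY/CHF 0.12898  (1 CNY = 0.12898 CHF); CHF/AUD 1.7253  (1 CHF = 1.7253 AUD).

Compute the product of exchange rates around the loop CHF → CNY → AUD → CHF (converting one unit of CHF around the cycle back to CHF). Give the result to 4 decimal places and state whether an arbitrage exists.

Around CHF → CNY → AUD → CHF: 1 ÷ 0.12898 ÷ 4.6661 ÷ 1.7253 = 0.963072
Product < 1; profitable direction is CHF → AUD → CNY → CHF.

0.9631 (arbitrage exists)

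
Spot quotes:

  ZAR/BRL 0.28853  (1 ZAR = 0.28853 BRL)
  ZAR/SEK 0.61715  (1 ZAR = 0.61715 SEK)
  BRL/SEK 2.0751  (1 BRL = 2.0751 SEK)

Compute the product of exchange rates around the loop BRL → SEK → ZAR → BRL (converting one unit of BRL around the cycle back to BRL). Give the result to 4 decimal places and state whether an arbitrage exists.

0.9702 (arbitrage exists)

Around BRL → SEK → ZAR → BRL: 1 × 2.0751 ÷ 0.61715 × 0.28853 = 0.970151
Product < 1; profitable direction is BRL → ZAR → SEK → BRL.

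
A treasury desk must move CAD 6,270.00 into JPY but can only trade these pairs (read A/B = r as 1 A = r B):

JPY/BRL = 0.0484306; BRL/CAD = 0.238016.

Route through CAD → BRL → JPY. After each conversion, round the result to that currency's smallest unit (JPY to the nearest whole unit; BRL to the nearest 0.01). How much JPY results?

CAD 6,270.00 ÷ 0.238016 = BRL 26,342.77
BRL 26,342.77 ÷ 0.0484306 = JPY 543,928

JPY 543,928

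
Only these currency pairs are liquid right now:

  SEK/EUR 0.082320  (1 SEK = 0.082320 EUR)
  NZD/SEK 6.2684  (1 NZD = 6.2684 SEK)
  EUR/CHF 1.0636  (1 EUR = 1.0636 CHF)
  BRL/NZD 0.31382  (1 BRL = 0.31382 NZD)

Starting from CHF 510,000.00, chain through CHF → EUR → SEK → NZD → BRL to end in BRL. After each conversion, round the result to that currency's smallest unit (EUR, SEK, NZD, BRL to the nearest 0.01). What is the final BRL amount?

CHF 510,000.00 ÷ 1.0636 = EUR 479,503.57
EUR 479,503.57 ÷ 0.082320 = SEK 5,824,873.30
SEK 5,824,873.30 ÷ 6.2684 = NZD 929,244.03
NZD 929,244.03 ÷ 0.31382 = BRL 2,961,073.32

BRL 2,961,073.32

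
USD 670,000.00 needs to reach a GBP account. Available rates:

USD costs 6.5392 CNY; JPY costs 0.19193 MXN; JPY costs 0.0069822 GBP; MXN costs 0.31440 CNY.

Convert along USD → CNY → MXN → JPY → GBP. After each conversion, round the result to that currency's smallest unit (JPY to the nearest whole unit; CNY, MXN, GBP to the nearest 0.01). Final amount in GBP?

USD 670,000.00 × 6.5392 = CNY 4,381,264.00
CNY 4,381,264.00 ÷ 0.31440 = MXN 13,935,318.07
MXN 13,935,318.07 ÷ 0.19193 = JPY 72,606,253
JPY 72,606,253 × 0.0069822 = GBP 506,951.38

GBP 506,951.38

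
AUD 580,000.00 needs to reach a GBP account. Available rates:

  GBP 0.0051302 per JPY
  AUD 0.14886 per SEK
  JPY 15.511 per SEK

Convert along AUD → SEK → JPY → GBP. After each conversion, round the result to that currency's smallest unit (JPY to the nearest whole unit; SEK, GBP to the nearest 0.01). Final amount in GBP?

AUD 580,000.00 ÷ 0.14886 = SEK 3,896,278.38
SEK 3,896,278.38 × 15.511 = JPY 60,435,174
JPY 60,435,174 × 0.0051302 = GBP 310,044.53

GBP 310,044.53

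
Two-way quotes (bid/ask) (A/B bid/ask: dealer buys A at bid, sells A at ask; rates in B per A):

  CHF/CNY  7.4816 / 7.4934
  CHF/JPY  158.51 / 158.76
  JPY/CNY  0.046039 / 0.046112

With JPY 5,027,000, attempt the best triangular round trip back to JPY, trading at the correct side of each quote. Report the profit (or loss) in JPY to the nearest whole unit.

Best loop JPY → CHF → CNY → JPY:
JPY 5,027,000 ÷ 158.76 (buy CHF at ask) = CHF 31,664.15
CHF 31,664.15 × 7.4816 (sell CHF at bid) = CNY 236,898.48
CNY 236,898.48 ÷ 0.046112 (buy JPY at ask) = JPY 5,137,458

Net profit: JPY 110,458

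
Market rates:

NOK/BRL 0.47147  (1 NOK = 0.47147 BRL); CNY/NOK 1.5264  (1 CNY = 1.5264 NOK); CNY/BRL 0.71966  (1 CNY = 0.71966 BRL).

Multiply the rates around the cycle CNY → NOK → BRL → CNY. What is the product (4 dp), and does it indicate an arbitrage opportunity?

Around CNY → NOK → BRL → CNY: 1 × 1.5264 × 0.47147 ÷ 0.71966 = 0.999989
Product ≈ 1 (deviation 0.001%, within rounding noise).

1.0000 (no arbitrage)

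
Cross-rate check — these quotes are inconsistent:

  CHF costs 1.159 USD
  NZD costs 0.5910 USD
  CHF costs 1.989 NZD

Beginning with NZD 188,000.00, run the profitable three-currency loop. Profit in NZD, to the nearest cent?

Profit: NZD 2,676.28

Profitable loop is NZD → USD → CHF → NZD:
NZD 188,000.00 × 0.5910 = USD 111,108.00
USD 111,108.00 ÷ 1.159 = CHF 95,865.40
CHF 95,865.40 × 1.989 = NZD 190,676.28
Profit = NZD 190,676.28 − NZD 188,000.00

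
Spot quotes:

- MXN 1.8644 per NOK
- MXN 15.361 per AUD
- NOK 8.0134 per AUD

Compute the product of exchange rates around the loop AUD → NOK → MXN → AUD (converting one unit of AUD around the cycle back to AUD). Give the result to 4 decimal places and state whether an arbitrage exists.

Around AUD → NOK → MXN → AUD: 1 × 8.0134 × 1.8644 ÷ 15.361 = 0.972605
Product < 1; profitable direction is AUD → MXN → NOK → AUD.

0.9726 (arbitrage exists)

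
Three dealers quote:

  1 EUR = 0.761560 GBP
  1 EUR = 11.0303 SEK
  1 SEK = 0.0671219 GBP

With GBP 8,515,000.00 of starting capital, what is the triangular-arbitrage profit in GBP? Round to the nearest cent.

Profit: GBP 243,650.80

Profitable loop is GBP → SEK → EUR → GBP:
GBP 8,515,000.00 ÷ 0.0671219 = SEK 126,858,745.06
SEK 126,858,745.06 ÷ 11.0303 = EUR 11,500,933.34
EUR 11,500,933.34 × 0.761560 = GBP 8,758,650.80
Profit = GBP 8,758,650.80 − GBP 8,515,000.00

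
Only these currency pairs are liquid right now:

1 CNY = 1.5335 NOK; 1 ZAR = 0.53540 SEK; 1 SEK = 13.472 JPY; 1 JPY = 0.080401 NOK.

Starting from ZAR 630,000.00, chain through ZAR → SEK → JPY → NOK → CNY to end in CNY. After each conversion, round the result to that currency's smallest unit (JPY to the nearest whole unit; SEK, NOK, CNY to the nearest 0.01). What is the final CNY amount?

CNY 238,247.69

ZAR 630,000.00 × 0.53540 = SEK 337,302.00
SEK 337,302.00 × 13.472 = JPY 4,544,133
JPY 4,544,133 × 0.080401 = NOK 365,352.84
NOK 365,352.84 ÷ 1.5335 = CNY 238,247.69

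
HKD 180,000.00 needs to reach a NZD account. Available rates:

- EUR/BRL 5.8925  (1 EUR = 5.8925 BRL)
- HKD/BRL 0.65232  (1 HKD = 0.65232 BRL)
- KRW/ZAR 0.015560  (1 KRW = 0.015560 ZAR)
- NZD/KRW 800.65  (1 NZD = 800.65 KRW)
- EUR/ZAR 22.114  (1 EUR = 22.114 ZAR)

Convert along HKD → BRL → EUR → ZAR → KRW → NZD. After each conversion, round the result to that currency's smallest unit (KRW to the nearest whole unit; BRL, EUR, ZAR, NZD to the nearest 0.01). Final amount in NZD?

HKD 180,000.00 × 0.65232 = BRL 117,417.60
BRL 117,417.60 ÷ 5.8925 = EUR 19,926.62
EUR 19,926.62 × 22.114 = ZAR 440,657.27
ZAR 440,657.27 ÷ 0.015560 = KRW 28,319,876
KRW 28,319,876 ÷ 800.65 = NZD 35,371.11

NZD 35,371.11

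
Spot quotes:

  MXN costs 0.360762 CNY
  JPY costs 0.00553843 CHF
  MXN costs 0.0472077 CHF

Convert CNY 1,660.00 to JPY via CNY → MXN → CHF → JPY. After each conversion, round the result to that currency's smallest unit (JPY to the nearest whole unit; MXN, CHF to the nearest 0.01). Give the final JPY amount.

CNY 1,660.00 ÷ 0.360762 = MXN 4,601.37
MXN 4,601.37 × 0.0472077 = CHF 217.22
CHF 217.22 ÷ 0.00553843 = JPY 39,221

JPY 39,221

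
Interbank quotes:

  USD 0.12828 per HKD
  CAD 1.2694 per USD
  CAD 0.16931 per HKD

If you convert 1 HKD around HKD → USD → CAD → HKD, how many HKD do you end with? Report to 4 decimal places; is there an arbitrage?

Around HKD → USD → CAD → HKD: 1 × 0.12828 × 1.2694 ÷ 0.16931 = 0.961778
Product < 1; profitable direction is HKD → CAD → USD → HKD.

0.9618 (arbitrage exists)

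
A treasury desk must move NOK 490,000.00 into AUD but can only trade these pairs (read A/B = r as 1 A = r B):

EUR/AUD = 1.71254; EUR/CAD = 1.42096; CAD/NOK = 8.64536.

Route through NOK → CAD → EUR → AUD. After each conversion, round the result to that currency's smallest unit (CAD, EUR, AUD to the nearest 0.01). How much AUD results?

NOK 490,000.00 ÷ 8.64536 = CAD 56,677.80
CAD 56,677.80 ÷ 1.42096 = EUR 39,886.98
EUR 39,886.98 × 1.71254 = AUD 68,308.05

AUD 68,308.05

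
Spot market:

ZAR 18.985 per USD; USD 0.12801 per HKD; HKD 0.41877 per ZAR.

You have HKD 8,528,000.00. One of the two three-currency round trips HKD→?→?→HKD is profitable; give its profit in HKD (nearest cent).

Profit: HKD 151,151.17

Profitable loop is HKD → USD → ZAR → HKD:
HKD 8,528,000.00 × 0.12801 = USD 1,091,669.28
USD 1,091,669.28 × 18.985 = ZAR 20,725,341.28
ZAR 20,725,341.28 × 0.41877 = HKD 8,679,151.17
Profit = HKD 8,679,151.17 − HKD 8,528,000.00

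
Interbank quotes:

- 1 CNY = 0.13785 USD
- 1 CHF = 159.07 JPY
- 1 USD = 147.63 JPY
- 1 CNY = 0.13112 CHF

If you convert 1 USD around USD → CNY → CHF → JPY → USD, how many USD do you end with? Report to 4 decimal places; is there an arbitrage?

Around USD → CNY → CHF → JPY → USD: 1 ÷ 0.13785 × 0.13112 × 159.07 ÷ 147.63 = 1.024887
Product > 1; profitable direction is USD → CNY → CHF → JPY → USD.

1.0249 (arbitrage exists)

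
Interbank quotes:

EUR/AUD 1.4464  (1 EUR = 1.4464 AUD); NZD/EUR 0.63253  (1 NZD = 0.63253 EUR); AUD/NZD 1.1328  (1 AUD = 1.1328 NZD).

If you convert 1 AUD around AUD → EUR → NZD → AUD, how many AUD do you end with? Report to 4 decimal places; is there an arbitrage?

0.9649 (arbitrage exists)

Around AUD → EUR → NZD → AUD: 1 ÷ 1.4464 ÷ 0.63253 ÷ 1.1328 = 0.964889
Product < 1; profitable direction is AUD → NZD → EUR → AUD.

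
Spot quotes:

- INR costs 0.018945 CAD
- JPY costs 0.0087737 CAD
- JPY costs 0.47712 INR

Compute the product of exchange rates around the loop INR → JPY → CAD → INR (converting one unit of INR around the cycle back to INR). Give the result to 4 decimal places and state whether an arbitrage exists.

0.9706 (arbitrage exists)

Around INR → JPY → CAD → INR: 1 ÷ 0.47712 × 0.0087737 ÷ 0.018945 = 0.970645
Product < 1; profitable direction is INR → CAD → JPY → INR.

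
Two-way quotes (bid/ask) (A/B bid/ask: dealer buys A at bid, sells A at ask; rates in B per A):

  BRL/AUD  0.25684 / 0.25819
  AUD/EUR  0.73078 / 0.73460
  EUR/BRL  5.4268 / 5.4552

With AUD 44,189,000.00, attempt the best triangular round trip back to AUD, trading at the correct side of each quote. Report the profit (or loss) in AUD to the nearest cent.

Net profit: AUD 820,822.91

Best loop AUD → EUR → BRL → AUD:
AUD 44,189,000.00 × 0.73078 (sell AUD at bid) = EUR 32,292,437.42
EUR 32,292,437.42 × 5.4268 (sell EUR at bid) = BRL 175,244,599.39
BRL 175,244,599.39 × 0.25684 (sell BRL at bid) = AUD 45,009,822.91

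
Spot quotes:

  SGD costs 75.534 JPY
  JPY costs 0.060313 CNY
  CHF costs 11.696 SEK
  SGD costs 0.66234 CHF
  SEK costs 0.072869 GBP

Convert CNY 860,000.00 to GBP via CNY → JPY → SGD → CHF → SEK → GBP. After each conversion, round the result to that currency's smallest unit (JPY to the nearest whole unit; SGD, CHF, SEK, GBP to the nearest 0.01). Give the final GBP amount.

GBP 106,562.94

CNY 860,000.00 ÷ 0.060313 = JPY 14,258,949
JPY 14,258,949 ÷ 75.534 = SGD 188,775.24
SGD 188,775.24 × 0.66234 = CHF 125,033.39
CHF 125,033.39 × 11.696 = SEK 1,462,390.53
SEK 1,462,390.53 × 0.072869 = GBP 106,562.94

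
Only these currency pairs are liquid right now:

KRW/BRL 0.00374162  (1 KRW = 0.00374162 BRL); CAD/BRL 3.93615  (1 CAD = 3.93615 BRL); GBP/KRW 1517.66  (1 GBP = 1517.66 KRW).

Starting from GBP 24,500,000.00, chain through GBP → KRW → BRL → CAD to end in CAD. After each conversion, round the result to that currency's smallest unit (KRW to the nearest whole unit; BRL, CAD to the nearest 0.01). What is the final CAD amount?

CAD 35,345,050.81

GBP 24,500,000.00 × 1517.66 = KRW 37,182,670,000
KRW 37,182,670,000 × 0.00374162 = BRL 139,123,421.73
BRL 139,123,421.73 ÷ 3.93615 = CAD 35,345,050.81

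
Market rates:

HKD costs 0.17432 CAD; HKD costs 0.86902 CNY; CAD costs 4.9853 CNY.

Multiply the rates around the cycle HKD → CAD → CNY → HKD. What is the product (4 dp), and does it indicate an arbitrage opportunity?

Around HKD → CAD → CNY → HKD: 1 × 0.17432 × 4.9853 ÷ 0.86902 = 1.000020
Product ≈ 1 (deviation 0.002%, within rounding noise).

1.0000 (no arbitrage)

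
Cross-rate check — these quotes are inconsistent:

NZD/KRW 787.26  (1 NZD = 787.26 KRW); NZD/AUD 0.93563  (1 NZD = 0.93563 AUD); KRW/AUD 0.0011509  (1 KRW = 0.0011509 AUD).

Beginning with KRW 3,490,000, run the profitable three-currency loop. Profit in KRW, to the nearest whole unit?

Profitable loop is KRW → NZD → AUD → KRW:
KRW 3,490,000 ÷ 787.26 = NZD 4,433.10
NZD 4,433.10 × 0.93563 = AUD 4,147.74
AUD 4,147.74 ÷ 0.0011509 = KRW 3,603,909
Profit = KRW 3,603,909 − KRW 3,490,000

Profit: KRW 113,909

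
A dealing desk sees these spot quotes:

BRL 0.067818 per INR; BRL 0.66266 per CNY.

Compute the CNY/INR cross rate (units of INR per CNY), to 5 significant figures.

1 CNY × 0.66266 = 0.66266 BRL
0.66266 BRL ÷ 0.067818 = 9.77115 INR

CNY/INR = 9.7712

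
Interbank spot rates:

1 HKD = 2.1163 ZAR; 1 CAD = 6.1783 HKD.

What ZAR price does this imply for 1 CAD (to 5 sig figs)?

1 CAD × 6.1783 = 6.1783 HKD
6.1783 HKD × 2.1163 = 13.0751 ZAR

CAD/ZAR = 13.075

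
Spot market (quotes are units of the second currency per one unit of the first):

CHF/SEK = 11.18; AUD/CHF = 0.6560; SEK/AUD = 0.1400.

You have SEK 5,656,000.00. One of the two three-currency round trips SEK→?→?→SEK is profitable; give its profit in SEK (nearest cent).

Profit: SEK 151,417.91

Profitable loop is SEK → AUD → CHF → SEK:
SEK 5,656,000.00 × 0.1400 = AUD 791,840.00
AUD 791,840.00 × 0.6560 = CHF 519,447.04
CHF 519,447.04 × 11.18 = SEK 5,807,417.91
Profit = SEK 5,807,417.91 − SEK 5,656,000.00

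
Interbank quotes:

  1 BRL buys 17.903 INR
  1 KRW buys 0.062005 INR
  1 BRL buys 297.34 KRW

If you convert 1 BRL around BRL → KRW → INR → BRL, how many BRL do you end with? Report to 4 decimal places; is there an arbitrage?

1.0298 (arbitrage exists)

Around BRL → KRW → INR → BRL: 1 × 297.34 × 0.062005 ÷ 17.903 = 1.029803
Product > 1; profitable direction is BRL → KRW → INR → BRL.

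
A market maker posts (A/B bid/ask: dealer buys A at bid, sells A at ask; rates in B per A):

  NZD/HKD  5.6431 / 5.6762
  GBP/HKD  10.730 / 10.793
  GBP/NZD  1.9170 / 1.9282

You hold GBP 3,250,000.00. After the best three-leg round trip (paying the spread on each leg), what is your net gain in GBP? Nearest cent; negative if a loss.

Net profit: GBP 7,474.64

Best loop GBP → NZD → HKD → GBP:
GBP 3,250,000.00 × 1.9170 (sell GBP at bid) = NZD 6,230,250.00
NZD 6,230,250.00 × 5.6431 (sell NZD at bid) = HKD 35,157,923.77
HKD 35,157,923.77 ÷ 10.793 (buy GBP at ask) = GBP 3,257,474.64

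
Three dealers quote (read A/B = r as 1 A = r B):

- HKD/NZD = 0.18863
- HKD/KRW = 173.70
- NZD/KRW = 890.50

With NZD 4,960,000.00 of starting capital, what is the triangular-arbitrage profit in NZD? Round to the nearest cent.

Profitable loop is NZD → HKD → KRW → NZD:
NZD 4,960,000.00 ÷ 0.18863 = HKD 26,294,862.96
HKD 26,294,862.96 × 173.70 = KRW 4,567,417,696
KRW 4,567,417,696 ÷ 890.50 = NZD 5,129,048.51
Profit = NZD 5,129,048.51 − NZD 4,960,000.00

Profit: NZD 169,048.51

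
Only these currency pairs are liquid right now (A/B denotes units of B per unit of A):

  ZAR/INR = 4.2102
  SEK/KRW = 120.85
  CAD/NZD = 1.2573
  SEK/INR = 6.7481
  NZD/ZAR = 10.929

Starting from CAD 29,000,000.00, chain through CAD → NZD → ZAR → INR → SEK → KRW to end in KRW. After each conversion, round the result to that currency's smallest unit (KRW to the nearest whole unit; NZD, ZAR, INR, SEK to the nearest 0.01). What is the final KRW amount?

KRW 30,045,899,573

CAD 29,000,000.00 × 1.2573 = NZD 36,461,700.00
NZD 36,461,700.00 × 10.929 = ZAR 398,489,919.30
ZAR 398,489,919.30 × 4.2102 = INR 1,677,722,258.24
INR 1,677,722,258.24 ÷ 6.7481 = SEK 248,621,427.99
SEK 248,621,427.99 × 120.85 = KRW 30,045,899,573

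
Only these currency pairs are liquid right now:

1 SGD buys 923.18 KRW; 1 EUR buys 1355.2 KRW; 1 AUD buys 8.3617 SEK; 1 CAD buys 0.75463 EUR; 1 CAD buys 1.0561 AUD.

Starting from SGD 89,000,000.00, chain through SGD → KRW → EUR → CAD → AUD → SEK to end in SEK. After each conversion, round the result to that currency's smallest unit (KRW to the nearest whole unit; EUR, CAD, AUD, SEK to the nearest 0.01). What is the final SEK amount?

SEK 709,477,388.97

SGD 89,000,000.00 × 923.18 = KRW 82,163,020,000
KRW 82,163,020,000 ÷ 1355.2 = EUR 60,627,966.35
EUR 60,627,966.35 ÷ 0.75463 = CAD 80,341,314.75
CAD 80,341,314.75 × 1.0561 = AUD 84,848,462.51
AUD 84,848,462.51 × 8.3617 = SEK 709,477,388.97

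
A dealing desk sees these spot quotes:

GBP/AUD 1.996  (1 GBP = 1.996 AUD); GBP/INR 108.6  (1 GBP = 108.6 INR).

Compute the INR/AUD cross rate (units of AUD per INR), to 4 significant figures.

INR/AUD = 0.01838

1 INR ÷ 108.6 = 0.0092081 GBP
0.0092081 GBP × 1.996 = 0.0183794 AUD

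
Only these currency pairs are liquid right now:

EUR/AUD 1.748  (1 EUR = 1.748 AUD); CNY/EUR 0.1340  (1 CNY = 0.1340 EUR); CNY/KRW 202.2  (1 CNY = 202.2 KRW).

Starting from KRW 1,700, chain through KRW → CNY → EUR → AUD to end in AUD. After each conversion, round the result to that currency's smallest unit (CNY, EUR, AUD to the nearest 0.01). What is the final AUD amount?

KRW 1,700 ÷ 202.2 = CNY 8.41
CNY 8.41 × 0.1340 = EUR 1.13
EUR 1.13 × 1.748 = AUD 1.98

AUD 1.98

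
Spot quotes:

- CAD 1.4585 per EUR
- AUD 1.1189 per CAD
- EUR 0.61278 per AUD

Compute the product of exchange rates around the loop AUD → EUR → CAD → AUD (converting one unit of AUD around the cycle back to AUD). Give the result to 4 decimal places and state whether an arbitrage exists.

Around AUD → EUR → CAD → AUD: 1 × 0.61278 × 1.4585 × 1.1189 = 1.000005
Product ≈ 1 (deviation 0.001%, within rounding noise).

1.0000 (no arbitrage)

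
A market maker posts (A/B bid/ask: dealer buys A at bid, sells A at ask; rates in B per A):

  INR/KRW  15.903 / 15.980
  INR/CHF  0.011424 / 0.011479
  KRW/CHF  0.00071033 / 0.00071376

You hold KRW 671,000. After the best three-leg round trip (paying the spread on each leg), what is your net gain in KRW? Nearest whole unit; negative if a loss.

Best loop KRW → INR → CHF → KRW:
KRW 671,000 ÷ 15.980 (buy INR at ask) = INR 41,989.99
INR 41,989.99 × 0.011424 (sell INR at bid) = CHF 479.69
CHF 479.69 ÷ 0.00071376 (buy KRW at ask) = KRW 672,066

Net profit: KRW 1,066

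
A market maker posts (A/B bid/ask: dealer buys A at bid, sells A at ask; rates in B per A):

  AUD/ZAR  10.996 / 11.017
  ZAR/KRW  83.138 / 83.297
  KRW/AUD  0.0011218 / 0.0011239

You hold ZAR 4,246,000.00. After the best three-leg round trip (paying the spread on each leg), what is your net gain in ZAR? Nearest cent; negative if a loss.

Net profit: ZAR 108,414.12

Best loop ZAR → KRW → AUD → ZAR:
ZAR 4,246,000.00 × 83.138 (sell ZAR at bid) = KRW 353,003,948
KRW 353,003,948 × 0.0011218 (sell KRW at bid) = AUD 395,999.83
AUD 395,999.83 × 10.996 (sell AUD at bid) = ZAR 4,354,414.12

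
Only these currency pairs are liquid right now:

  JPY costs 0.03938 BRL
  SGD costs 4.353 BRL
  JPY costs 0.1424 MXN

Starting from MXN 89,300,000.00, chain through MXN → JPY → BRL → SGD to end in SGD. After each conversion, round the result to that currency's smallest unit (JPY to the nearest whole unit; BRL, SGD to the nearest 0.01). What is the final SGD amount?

MXN 89,300,000.00 ÷ 0.1424 = JPY 627,106,742
JPY 627,106,742 × 0.03938 = BRL 24,695,463.50
BRL 24,695,463.50 ÷ 4.353 = SGD 5,673,205.49

SGD 5,673,205.49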